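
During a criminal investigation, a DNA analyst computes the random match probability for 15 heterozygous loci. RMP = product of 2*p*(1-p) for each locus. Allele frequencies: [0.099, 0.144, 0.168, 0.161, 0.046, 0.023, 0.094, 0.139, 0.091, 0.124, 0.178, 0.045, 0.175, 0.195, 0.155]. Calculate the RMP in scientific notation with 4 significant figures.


Computing RMP for 15 loci:
Locus 1: 2 * 0.099 * 0.901 = 0.178398
Locus 2: 2 * 0.144 * 0.856 = 0.246528
Locus 3: 2 * 0.168 * 0.832 = 0.279552
Locus 4: 2 * 0.161 * 0.839 = 0.270158
Locus 5: 2 * 0.046 * 0.954 = 0.087768
Locus 6: 2 * 0.023 * 0.977 = 0.044942
Locus 7: 2 * 0.094 * 0.906 = 0.170328
Locus 8: 2 * 0.139 * 0.861 = 0.239358
Locus 9: 2 * 0.091 * 0.909 = 0.165438
Locus 10: 2 * 0.124 * 0.876 = 0.217248
Locus 11: 2 * 0.178 * 0.822 = 0.292632
Locus 12: 2 * 0.045 * 0.955 = 0.08595
Locus 13: 2 * 0.175 * 0.825 = 0.28875
Locus 14: 2 * 0.195 * 0.805 = 0.31395
Locus 15: 2 * 0.155 * 0.845 = 0.26195
RMP = 1.147e-11

1.147e-11


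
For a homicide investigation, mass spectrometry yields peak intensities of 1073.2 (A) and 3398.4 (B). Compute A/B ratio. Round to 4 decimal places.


Spectral peak ratio:
Peak A = 1073.2 counts
Peak B = 3398.4 counts
Ratio = 1073.2 / 3398.4 = 0.3158

0.3158


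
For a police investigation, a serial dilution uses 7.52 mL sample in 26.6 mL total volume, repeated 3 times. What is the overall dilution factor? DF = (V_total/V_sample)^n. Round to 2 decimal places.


Dilution factor calculation:
Single dilution = V_total / V_sample = 26.6 / 7.52 ≈ 3.537234
Number of dilutions = 3
Total DF = (26.6 / 7.52)^3 (full precision, rounded at the end) = 44.26

44.26


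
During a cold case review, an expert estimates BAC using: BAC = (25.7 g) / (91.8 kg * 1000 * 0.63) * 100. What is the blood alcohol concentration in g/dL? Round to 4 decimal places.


Applying the Widmark formula:
BAC = (dose_g / (body_wt * 1000 * r)) * 100
Denominator = 91.8 * 1000 * 0.63 = 57834
BAC = (25.7 / 57834) * 100
BAC = 0.0444 g/dL

0.0444


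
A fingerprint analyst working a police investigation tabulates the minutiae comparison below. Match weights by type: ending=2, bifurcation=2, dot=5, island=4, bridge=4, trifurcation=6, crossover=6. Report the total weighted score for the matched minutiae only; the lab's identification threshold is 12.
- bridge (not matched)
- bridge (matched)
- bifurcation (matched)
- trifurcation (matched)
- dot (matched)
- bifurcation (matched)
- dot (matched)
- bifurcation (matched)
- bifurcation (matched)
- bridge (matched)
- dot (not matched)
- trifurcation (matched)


Weighted minutiae match score:
  bridge: not matched, +0
  bridge: matched, +4 (running total 4)
  bifurcation: matched, +2 (running total 6)
  trifurcation: matched, +6 (running total 12)
  dot: matched, +5 (running total 17)
  bifurcation: matched, +2 (running total 19)
  dot: matched, +5 (running total 24)
  bifurcation: matched, +2 (running total 26)
  bifurcation: matched, +2 (running total 28)
  bridge: matched, +4 (running total 32)
  dot: not matched, +0
  trifurcation: matched, +6 (running total 38)
Total score = 38
Threshold = 12; verdict = identification

38


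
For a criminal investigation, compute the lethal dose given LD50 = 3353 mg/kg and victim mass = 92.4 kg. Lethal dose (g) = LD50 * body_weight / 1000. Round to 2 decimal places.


Lethal dose calculation:
Lethal dose = LD50 * body_weight / 1000
= 3353 * 92.4 / 1000
= 309817.2 / 1000
= 309.82 g

309.82


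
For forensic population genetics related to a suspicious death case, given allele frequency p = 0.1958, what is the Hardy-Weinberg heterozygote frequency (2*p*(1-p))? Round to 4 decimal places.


Hardy-Weinberg heterozygote frequency:
q = 1 - p = 1 - 0.1958 = 0.8042
2pq = 2 * 0.1958 * 0.8042 = 0.3149

0.3149


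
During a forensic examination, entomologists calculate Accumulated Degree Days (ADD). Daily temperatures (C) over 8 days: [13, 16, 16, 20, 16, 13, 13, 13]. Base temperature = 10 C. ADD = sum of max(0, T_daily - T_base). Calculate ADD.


Computing ADD day by day:
Day 1: max(0, 13 - 10) = 3
Day 2: max(0, 16 - 10) = 6
Day 3: max(0, 16 - 10) = 6
Day 4: max(0, 20 - 10) = 10
Day 5: max(0, 16 - 10) = 6
Day 6: max(0, 13 - 10) = 3
Day 7: max(0, 13 - 10) = 3
Day 8: max(0, 13 - 10) = 3
Total ADD = 40

40


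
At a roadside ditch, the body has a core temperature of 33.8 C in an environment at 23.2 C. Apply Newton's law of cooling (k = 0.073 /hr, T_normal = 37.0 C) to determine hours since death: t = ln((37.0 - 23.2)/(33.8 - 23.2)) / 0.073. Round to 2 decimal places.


Using Newton's law of cooling:
t = ln((T_normal - T_ambient) / (T_body - T_ambient)) / k
T_normal - T_ambient = 13.8
T_body - T_ambient = 10.6
Ratio = 1.301887
ln(ratio) = 0.263815
t = 0.263815 / 0.073 = 3.61 hours

3.61


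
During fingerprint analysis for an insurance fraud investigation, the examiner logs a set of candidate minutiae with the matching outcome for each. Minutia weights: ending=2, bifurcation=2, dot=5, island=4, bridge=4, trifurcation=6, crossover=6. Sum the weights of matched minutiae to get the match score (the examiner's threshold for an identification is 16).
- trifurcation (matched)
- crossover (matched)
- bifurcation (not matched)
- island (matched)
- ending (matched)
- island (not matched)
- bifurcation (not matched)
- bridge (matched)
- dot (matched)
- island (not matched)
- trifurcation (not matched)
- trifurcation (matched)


Weighted minutiae match score:
  trifurcation: matched, +6 (running total 6)
  crossover: matched, +6 (running total 12)
  bifurcation: not matched, +0
  island: matched, +4 (running total 16)
  ending: matched, +2 (running total 18)
  island: not matched, +0
  bifurcation: not matched, +0
  bridge: matched, +4 (running total 22)
  dot: matched, +5 (running total 27)
  island: not matched, +0
  trifurcation: not matched, +0
  trifurcation: matched, +6 (running total 33)
Total score = 33
Threshold = 16; verdict = identification

33


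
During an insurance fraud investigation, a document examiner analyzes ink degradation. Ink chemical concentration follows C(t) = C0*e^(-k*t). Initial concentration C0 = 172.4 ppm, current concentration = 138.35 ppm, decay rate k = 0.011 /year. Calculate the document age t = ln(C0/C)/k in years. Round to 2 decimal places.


Document age estimation:
C0/C = 172.4 / 138.35 = 1.246115
ln(C0/C) = 0.220031
t = 0.220031 / 0.011 = 20.00 years

20.00


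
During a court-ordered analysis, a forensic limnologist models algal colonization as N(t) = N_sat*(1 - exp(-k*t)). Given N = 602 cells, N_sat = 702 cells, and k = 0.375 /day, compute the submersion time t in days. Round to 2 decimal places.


PMSI from diatom colonization curve:
N / N_sat = 602 / 702 = 0.85755
1 - N/N_sat = 0.14245
ln(1 - N/N_sat) = -1.948764
t = -ln(1 - N/N_sat) / k = -(-1.948764) / 0.375 = 5.20 days

5.20


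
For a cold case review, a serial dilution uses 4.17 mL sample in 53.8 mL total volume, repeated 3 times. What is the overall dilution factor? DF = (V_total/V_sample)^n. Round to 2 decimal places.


Dilution factor calculation:
Single dilution = V_total / V_sample = 53.8 / 4.17 ≈ 12.901679
Number of dilutions = 3
Total DF = (53.8 / 4.17)^3 (full precision, rounded at the end) = 2147.53

2147.53


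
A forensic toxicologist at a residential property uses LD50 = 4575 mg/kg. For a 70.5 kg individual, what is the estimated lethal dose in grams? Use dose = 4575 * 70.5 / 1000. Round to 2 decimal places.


Lethal dose calculation:
Lethal dose = LD50 * body_weight / 1000
= 4575 * 70.5 / 1000
= 322537.5 / 1000
= 322.54 g

322.54


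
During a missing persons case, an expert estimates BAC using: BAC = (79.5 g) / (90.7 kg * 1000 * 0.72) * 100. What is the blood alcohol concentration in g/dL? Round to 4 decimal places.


Applying the Widmark formula:
BAC = (dose_g / (body_wt * 1000 * r)) * 100
Denominator = 90.7 * 1000 * 0.72 = 65304
BAC = (79.5 / 65304) * 100
BAC = 0.1217 g/dL

0.1217


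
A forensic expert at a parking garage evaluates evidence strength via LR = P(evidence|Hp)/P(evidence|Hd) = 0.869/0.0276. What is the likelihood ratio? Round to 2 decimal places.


Likelihood ratio calculation:
LR = P(E|Hp) / P(E|Hd)
LR = 0.869 / 0.0276
LR = 31.49

31.49


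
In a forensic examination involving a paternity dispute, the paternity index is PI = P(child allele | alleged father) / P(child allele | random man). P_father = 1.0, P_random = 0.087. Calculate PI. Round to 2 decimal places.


Paternity Index calculation:
PI = P(allele|father) / P(allele|random)
PI = 1.0 / 0.087
PI = 11.49

11.49


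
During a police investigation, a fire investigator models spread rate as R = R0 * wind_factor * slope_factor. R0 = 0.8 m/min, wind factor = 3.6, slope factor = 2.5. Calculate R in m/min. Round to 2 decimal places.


Fire spread rate calculation:
R = R0 * wind_factor * slope_factor
= 0.8 * 3.6 * 2.5
= 2.88 * 2.5
= 7.20 m/min

7.20


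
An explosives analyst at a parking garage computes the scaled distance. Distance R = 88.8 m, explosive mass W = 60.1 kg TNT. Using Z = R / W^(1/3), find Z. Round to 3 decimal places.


Scaled distance calculation:
W^(1/3) = 60.1^(1/3) = 3.917041
Z = R / W^(1/3) = 88.8 / 3.917041
Z = 22.670 m/kg^(1/3)

22.670


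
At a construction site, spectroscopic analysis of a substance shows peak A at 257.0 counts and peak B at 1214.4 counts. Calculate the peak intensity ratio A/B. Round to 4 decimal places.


Spectral peak ratio:
Peak A = 257.0 counts
Peak B = 1214.4 counts
Ratio = 257.0 / 1214.4 = 0.2116

0.2116


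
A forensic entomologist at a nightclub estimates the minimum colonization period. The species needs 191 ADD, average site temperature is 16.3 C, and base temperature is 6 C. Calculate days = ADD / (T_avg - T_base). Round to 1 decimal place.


Insect development time:
Effective temperature = avg_temp - T_base = 16.3 - 6 = 10.3 C
Days = ADD / effective_temp = 191 / 10.3 = 18.5 days

18.5


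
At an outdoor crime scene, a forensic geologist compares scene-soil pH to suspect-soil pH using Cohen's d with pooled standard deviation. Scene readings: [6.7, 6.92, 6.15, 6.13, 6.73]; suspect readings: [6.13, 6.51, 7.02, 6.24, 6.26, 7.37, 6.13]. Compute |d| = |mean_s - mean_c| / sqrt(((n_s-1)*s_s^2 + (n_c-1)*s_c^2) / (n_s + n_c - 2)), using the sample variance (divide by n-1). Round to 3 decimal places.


Pooled-variance Cohen's d for soil pH comparison:
Scene mean = 32.63 / 5 = 6.526
Suspect mean = 45.66 / 7 = 6.522857
Scene sample variance s_s^2 = 0.13133
Suspect sample variance s_c^2 = 0.237124
Pooled variance = ((n_s-1)*s_s^2 + (n_c-1)*s_c^2) / (n_s + n_c - 2) = 0.194806
Pooled SD = sqrt(0.194806) = 0.441368
Mean difference = 0.003143
|d| = |0.003143| / 0.441368 = 0.007

0.007


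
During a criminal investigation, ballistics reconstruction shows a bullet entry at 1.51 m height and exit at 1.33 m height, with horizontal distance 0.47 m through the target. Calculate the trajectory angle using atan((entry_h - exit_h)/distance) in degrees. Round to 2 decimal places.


Bullet trajectory angle:
Height difference = 1.51 - 1.33 = 0.18 m
angle = atan(0.18 / 0.47)
angle = atan(0.382979)
angle = 20.96 degrees

20.96


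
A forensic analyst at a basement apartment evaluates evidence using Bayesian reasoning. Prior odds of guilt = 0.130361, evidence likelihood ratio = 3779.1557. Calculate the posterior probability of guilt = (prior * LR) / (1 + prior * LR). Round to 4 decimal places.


Bayesian evidence evaluation:
Posterior odds = prior_odds * LR = 0.130361 * 3779.1557 = 492.6545
Posterior probability = posterior_odds / (1 + posterior_odds)
= 492.6545 / (1 + 492.6545)
= 492.6545 / 493.6545
= 0.9980

0.9980


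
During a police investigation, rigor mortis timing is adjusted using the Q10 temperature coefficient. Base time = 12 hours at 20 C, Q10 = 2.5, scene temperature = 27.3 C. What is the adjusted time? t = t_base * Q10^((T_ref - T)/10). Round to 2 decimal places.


Rigor mortis time adjustment:
Exponent = (T_ref - T_actual) / 10 = (20 - 27.3) / 10 = -0.73
Q10 factor = 2.5^-0.73 = 0.51228
t_adjusted = 12 * 0.51228 = 6.15 hours

6.15


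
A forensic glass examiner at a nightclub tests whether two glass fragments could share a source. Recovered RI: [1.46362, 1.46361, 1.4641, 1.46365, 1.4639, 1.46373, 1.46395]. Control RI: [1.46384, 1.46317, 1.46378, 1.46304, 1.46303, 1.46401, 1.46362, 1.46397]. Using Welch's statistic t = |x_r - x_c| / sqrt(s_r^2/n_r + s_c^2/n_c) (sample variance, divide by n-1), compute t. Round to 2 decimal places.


Welch's t-criterion for glass RI comparison:
Recovered mean = sum / n_r = 10.24656 / 7 = 1.4637943
Control mean = sum / n_c = 11.70846 / 8 = 1.4635575
Recovered sample variance s_r^2 = 3.63619e-08
Control sample variance s_c^2 = 1.7205e-07
Welch SE (unpooled) = sqrt(s_r^2/n_r + s_c^2/n_c) = sqrt(5.19456e-09 + 2.15063e-08) = sqrt(2.67009e-08) = 0.000163404
|mean_r - mean_c| = 0.000236786
t = 0.000236786 / 0.000163404 = 1.45

1.45


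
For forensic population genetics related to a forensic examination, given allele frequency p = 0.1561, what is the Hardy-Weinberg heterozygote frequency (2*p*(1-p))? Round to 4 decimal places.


Hardy-Weinberg heterozygote frequency:
q = 1 - p = 1 - 0.1561 = 0.8439
2pq = 2 * 0.1561 * 0.8439 = 0.2635

0.2635


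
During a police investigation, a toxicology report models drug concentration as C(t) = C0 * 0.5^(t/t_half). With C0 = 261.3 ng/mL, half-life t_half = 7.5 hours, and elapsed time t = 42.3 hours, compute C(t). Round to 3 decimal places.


Drug concentration decay:
Number of half-lives = t / t_half = 42.3 / 7.5 = 5.64
Decay factor = 0.5^5.64 = 0.02005353
C(t) = 261.3 * 0.02005353 = 5.240 ng/mL

5.240


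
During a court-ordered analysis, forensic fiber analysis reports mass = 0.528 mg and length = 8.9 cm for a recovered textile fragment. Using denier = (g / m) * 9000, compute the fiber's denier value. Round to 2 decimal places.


Denier calculation:
Mass in grams = 0.528 mg / 1000 = 0.000528 g
Length in meters = 8.9 cm / 100 = 0.089 m
Linear density = mass / length = 0.000528 / 0.089 = 0.00593258 g/m
Denier = (g/m) * 9000 = 0.00593258 * 9000 = 53.39

53.39


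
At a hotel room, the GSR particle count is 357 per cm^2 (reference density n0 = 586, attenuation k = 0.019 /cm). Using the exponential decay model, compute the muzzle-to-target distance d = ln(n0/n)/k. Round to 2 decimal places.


GSR distance calculation:
n0/n = 586 / 357 = 1.641457
ln(n0/n) = 0.495584
d = 0.495584 / 0.019 = 26.08 cm

26.08


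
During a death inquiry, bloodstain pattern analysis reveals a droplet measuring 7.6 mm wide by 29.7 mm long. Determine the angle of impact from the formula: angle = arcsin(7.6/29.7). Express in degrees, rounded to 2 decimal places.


Blood spatter impact angle calculation:
width / length = 7.6 / 29.7 = 0.255892
angle = arcsin(0.255892)
angle = 14.83 degrees

14.83


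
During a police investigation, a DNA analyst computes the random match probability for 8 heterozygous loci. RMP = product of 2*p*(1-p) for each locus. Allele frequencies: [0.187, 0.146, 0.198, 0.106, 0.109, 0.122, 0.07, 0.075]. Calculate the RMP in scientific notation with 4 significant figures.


Computing RMP for 8 loci:
Locus 1: 2 * 0.187 * 0.813 = 0.304062
Locus 2: 2 * 0.146 * 0.854 = 0.249368
Locus 3: 2 * 0.198 * 0.802 = 0.317592
Locus 4: 2 * 0.106 * 0.894 = 0.189528
Locus 5: 2 * 0.109 * 0.891 = 0.194238
Locus 6: 2 * 0.122 * 0.878 = 0.214232
Locus 7: 2 * 0.07 * 0.93 = 0.1302
Locus 8: 2 * 0.075 * 0.925 = 0.13875
RMP = 3.431e-06

3.431e-06


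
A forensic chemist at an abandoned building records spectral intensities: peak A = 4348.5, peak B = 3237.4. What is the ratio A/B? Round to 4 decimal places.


Spectral peak ratio:
Peak A = 4348.5 counts
Peak B = 3237.4 counts
Ratio = 4348.5 / 3237.4 = 1.3432

1.3432


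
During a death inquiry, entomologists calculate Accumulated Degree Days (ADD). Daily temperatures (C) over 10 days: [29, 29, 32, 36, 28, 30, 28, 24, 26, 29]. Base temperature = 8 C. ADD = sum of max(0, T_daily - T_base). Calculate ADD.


Computing ADD day by day:
Day 1: max(0, 29 - 8) = 21
Day 2: max(0, 29 - 8) = 21
Day 3: max(0, 32 - 8) = 24
Day 4: max(0, 36 - 8) = 28
Day 5: max(0, 28 - 8) = 20
Day 6: max(0, 30 - 8) = 22
Day 7: max(0, 28 - 8) = 20
Day 8: max(0, 24 - 8) = 16
Day 9: max(0, 26 - 8) = 18
Day 10: max(0, 29 - 8) = 21
Total ADD = 211

211


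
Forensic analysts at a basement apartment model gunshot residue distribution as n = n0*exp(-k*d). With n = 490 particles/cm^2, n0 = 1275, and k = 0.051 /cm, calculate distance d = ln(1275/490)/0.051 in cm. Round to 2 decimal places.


GSR distance calculation:
n0/n = 1275 / 490 = 2.602041
ln(n0/n) = 0.956296
d = 0.956296 / 0.051 = 18.75 cm

18.75


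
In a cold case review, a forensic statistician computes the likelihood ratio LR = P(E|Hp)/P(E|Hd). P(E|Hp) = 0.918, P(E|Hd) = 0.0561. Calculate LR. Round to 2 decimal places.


Likelihood ratio calculation:
LR = P(E|Hp) / P(E|Hd)
LR = 0.918 / 0.0561
LR = 16.36

16.36


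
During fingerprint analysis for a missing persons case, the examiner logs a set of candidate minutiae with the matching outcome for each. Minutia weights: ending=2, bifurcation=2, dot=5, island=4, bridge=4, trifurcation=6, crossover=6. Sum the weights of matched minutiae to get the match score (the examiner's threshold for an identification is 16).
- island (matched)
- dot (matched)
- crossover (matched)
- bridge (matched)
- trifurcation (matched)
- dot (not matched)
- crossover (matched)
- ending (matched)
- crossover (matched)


Weighted minutiae match score:
  island: matched, +4 (running total 4)
  dot: matched, +5 (running total 9)
  crossover: matched, +6 (running total 15)
  bridge: matched, +4 (running total 19)
  trifurcation: matched, +6 (running total 25)
  dot: not matched, +0
  crossover: matched, +6 (running total 31)
  ending: matched, +2 (running total 33)
  crossover: matched, +6 (running total 39)
Total score = 39
Threshold = 16; verdict = identification

39


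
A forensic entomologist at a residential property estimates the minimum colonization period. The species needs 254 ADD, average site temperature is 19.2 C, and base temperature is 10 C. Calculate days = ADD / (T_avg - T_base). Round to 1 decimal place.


Insect development time:
Effective temperature = avg_temp - T_base = 19.2 - 10 = 9.2 C
Days = ADD / effective_temp = 254 / 9.2 = 27.6 days

27.6


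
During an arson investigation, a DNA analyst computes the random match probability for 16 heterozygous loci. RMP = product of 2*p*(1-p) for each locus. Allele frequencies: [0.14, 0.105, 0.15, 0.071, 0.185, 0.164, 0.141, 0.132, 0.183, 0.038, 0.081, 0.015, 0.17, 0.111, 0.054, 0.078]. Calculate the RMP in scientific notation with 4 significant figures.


Computing RMP for 16 loci:
Locus 1: 2 * 0.14 * 0.86 = 0.2408
Locus 2: 2 * 0.105 * 0.895 = 0.18795
Locus 3: 2 * 0.15 * 0.85 = 0.255
Locus 4: 2 * 0.071 * 0.929 = 0.131918
Locus 5: 2 * 0.185 * 0.815 = 0.30155
Locus 6: 2 * 0.164 * 0.836 = 0.274208
Locus 7: 2 * 0.141 * 0.859 = 0.242238
Locus 8: 2 * 0.132 * 0.868 = 0.229152
Locus 9: 2 * 0.183 * 0.817 = 0.299022
Locus 10: 2 * 0.038 * 0.962 = 0.073112
Locus 11: 2 * 0.081 * 0.919 = 0.148878
Locus 12: 2 * 0.015 * 0.985 = 0.02955
Locus 13: 2 * 0.17 * 0.83 = 0.2822
Locus 14: 2 * 0.111 * 0.889 = 0.197358
Locus 15: 2 * 0.054 * 0.946 = 0.102168
Locus 16: 2 * 0.078 * 0.922 = 0.143832
RMP = 5.501e-13

5.501e-13


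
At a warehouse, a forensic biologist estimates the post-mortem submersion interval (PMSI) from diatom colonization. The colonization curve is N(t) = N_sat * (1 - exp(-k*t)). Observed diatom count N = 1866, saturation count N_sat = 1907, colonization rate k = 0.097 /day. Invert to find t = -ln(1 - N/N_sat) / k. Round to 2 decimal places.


PMSI from diatom colonization curve:
N / N_sat = 1866 / 1907 = 0.9785
1 - N/N_sat = 0.0215
ln(1 - N/N_sat) = -3.839702
t = -ln(1 - N/N_sat) / k = -(-3.839702) / 0.097 = 39.58 days

39.58


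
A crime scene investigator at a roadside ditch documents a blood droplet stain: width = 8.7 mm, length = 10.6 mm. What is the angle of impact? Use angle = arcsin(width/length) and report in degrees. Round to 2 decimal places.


Blood spatter impact angle calculation:
width / length = 8.7 / 10.6 = 0.820755
angle = arcsin(0.820755)
angle = 55.16 degrees

55.16


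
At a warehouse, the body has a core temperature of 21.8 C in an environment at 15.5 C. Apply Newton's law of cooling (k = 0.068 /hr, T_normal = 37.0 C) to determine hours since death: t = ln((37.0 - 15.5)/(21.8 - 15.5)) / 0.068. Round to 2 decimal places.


Using Newton's law of cooling:
t = ln((T_normal - T_ambient) / (T_body - T_ambient)) / k
T_normal - T_ambient = 21.5
T_body - T_ambient = 6.3
Ratio = 3.412698
ln(ratio) = 1.227503
t = 1.227503 / 0.068 = 18.05 hours

18.05


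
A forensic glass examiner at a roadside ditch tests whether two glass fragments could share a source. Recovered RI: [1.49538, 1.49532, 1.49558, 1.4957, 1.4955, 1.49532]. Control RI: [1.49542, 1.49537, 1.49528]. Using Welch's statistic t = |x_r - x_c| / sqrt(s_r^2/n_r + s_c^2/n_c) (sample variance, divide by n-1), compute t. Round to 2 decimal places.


Welch's t-criterion for glass RI comparison:
Recovered mean = sum / n_r = 8.9728 / 6 = 1.4954667
Control mean = sum / n_c = 4.48607 / 3 = 1.4953567
Recovered sample variance s_r^2 = 2.37867e-08
Control sample variance s_c^2 = 5.03333e-09
Welch SE (unpooled) = sqrt(s_r^2/n_r + s_c^2/n_c) = sqrt(3.96444e-09 + 1.67778e-09) = sqrt(5.64222e-09) = 7.51147e-05
|mean_r - mean_c| = 0.00011
t = 0.00011 / 7.51147e-05 = 1.46

1.46


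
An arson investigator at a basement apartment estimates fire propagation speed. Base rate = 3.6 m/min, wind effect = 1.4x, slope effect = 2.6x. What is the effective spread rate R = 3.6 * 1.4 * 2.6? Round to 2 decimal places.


Fire spread rate calculation:
R = R0 * wind_factor * slope_factor
= 3.6 * 1.4 * 2.6
= 5.04 * 2.6
= 13.10 m/min

13.10


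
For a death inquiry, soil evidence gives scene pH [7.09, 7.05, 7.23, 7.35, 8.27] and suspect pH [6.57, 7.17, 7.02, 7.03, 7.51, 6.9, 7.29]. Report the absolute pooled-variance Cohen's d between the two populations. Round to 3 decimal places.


Pooled-variance Cohen's d for soil pH comparison:
Scene mean = 36.99 / 5 = 7.398
Suspect mean = 49.49 / 7 = 7.07
Scene sample variance s_s^2 = 0.25172
Suspect sample variance s_c^2 = 0.089167
Pooled variance = ((n_s-1)*s_s^2 + (n_c-1)*s_c^2) / (n_s + n_c - 2) = 0.154188
Pooled SD = sqrt(0.154188) = 0.392668
Mean difference = 0.328
|d| = |0.328| / 0.392668 = 0.835

0.835


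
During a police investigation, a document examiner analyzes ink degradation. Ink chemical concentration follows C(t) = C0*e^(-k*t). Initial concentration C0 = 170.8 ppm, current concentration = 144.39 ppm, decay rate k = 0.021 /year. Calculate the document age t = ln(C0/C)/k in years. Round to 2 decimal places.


Document age estimation:
C0/C = 170.8 / 144.39 = 1.182907
ln(C0/C) = 0.167975
t = 0.167975 / 0.021 = 8.00 years

8.00


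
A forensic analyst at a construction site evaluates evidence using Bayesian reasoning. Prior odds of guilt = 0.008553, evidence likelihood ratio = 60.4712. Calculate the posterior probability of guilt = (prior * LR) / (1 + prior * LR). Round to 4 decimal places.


Bayesian evidence evaluation:
Posterior odds = prior_odds * LR = 0.008553 * 60.4712 = 0.5172102
Posterior probability = posterior_odds / (1 + posterior_odds)
= 0.5172102 / (1 + 0.5172102)
= 0.5172102 / 1.5172102
= 0.3409

0.3409


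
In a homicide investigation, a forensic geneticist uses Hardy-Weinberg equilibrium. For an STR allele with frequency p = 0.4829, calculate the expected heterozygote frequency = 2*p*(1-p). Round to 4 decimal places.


Hardy-Weinberg heterozygote frequency:
q = 1 - p = 1 - 0.4829 = 0.5171
2pq = 2 * 0.4829 * 0.5171 = 0.4994

0.4994


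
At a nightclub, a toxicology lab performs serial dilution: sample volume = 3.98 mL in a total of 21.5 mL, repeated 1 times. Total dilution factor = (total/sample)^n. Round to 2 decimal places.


Dilution factor calculation:
Single dilution = V_total / V_sample = 21.5 / 3.98 ≈ 5.40201
Number of dilutions = 1
Total DF = (21.5 / 3.98)^1 (full precision, rounded at the end) = 5.40

5.40


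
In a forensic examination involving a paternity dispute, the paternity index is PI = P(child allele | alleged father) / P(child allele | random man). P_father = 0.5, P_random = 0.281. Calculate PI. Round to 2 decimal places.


Paternity Index calculation:
PI = P(allele|father) / P(allele|random)
PI = 0.5 / 0.281
PI = 1.78

1.78


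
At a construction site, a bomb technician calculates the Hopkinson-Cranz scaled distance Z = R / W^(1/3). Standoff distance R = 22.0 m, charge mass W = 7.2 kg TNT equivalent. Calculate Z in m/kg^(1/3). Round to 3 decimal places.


Scaled distance calculation:
W^(1/3) = 7.2^(1/3) = 1.930979
Z = R / W^(1/3) = 22.0 / 1.930979
Z = 11.393 m/kg^(1/3)

11.393


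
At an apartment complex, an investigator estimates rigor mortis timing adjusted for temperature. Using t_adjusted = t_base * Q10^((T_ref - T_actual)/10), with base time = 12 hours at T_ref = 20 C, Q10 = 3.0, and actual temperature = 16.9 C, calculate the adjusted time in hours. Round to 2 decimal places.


Rigor mortis time adjustment:
Exponent = (T_ref - T_actual) / 10 = (20 - 16.9) / 10 = 0.31
Q10 factor = 3.0^0.31 = 1.40575
t_adjusted = 12 * 1.40575 = 16.87 hours

16.87


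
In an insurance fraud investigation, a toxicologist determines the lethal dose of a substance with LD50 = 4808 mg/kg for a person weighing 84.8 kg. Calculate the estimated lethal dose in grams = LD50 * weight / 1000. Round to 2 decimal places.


Lethal dose calculation:
Lethal dose = LD50 * body_weight / 1000
= 4808 * 84.8 / 1000
= 407718.4 / 1000
= 407.72 g

407.72


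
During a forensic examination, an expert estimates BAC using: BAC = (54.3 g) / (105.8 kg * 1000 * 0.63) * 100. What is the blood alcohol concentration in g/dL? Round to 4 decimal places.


Applying the Widmark formula:
BAC = (dose_g / (body_wt * 1000 * r)) * 100
Denominator = 105.8 * 1000 * 0.63 = 66654
BAC = (54.3 / 66654) * 100
BAC = 0.0815 g/dL

0.0815


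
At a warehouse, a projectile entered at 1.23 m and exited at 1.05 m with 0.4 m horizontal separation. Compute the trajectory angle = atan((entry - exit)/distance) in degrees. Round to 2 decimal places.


Bullet trajectory angle:
Height difference = 1.23 - 1.05 = 0.18 m
angle = atan(0.18 / 0.4)
angle = atan(0.45)
angle = 24.23 degrees

24.23


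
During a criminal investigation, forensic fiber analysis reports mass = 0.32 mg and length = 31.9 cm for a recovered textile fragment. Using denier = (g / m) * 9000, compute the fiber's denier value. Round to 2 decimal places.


Denier calculation:
Mass in grams = 0.32 mg / 1000 = 0.00032 g
Length in meters = 31.9 cm / 100 = 0.319 m
Linear density = mass / length = 0.00032 / 0.319 = 0.00100313 g/m
Denier = (g/m) * 9000 = 0.00100313 * 9000 = 9.03

9.03


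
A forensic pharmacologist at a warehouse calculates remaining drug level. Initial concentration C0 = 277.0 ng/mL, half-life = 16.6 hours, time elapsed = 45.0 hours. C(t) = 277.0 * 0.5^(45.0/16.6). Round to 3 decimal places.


Drug concentration decay:
Number of half-lives = t / t_half = 45.0 / 16.6 = 2.710843
Decay factor = 0.5^2.710843 = 0.15274076
C(t) = 277.0 * 0.15274076 = 42.309 ng/mL

42.309


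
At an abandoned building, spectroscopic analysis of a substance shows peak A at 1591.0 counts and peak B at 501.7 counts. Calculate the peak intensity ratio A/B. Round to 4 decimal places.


Spectral peak ratio:
Peak A = 1591.0 counts
Peak B = 501.7 counts
Ratio = 1591.0 / 501.7 = 3.1712

3.1712


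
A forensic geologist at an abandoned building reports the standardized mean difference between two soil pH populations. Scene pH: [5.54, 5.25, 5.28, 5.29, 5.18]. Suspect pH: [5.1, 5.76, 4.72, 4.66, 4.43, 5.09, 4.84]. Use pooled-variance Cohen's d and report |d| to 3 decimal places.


Pooled-variance Cohen's d for soil pH comparison:
Scene mean = 26.54 / 5 = 5.308
Suspect mean = 34.6 / 7 = 4.942857
Scene sample variance s_s^2 = 0.01867
Suspect sample variance s_c^2 = 0.186224
Pooled variance = ((n_s-1)*s_s^2 + (n_c-1)*s_c^2) / (n_s + n_c - 2) = 0.119202
Pooled SD = sqrt(0.119202) = 0.345256
Mean difference = 0.365143
|d| = |0.365143| / 0.345256 = 1.058

1.058


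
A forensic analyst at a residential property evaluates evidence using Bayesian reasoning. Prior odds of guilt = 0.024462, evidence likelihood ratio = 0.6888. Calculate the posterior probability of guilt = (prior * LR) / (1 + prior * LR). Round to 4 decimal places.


Bayesian evidence evaluation:
Posterior odds = prior_odds * LR = 0.024462 * 0.6888 = 0.01684943
Posterior probability = posterior_odds / (1 + posterior_odds)
= 0.01684943 / (1 + 0.01684943)
= 0.01684943 / 1.01684943
= 0.0166

0.0166


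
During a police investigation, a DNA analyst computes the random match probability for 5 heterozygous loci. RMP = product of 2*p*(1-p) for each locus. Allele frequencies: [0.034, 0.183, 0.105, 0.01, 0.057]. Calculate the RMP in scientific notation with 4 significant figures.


Computing RMP for 5 loci:
Locus 1: 2 * 0.034 * 0.966 = 0.065688
Locus 2: 2 * 0.183 * 0.817 = 0.299022
Locus 3: 2 * 0.105 * 0.895 = 0.18795
Locus 4: 2 * 0.01 * 0.99 = 0.0198
Locus 5: 2 * 0.057 * 0.943 = 0.107502
RMP = 7.858e-06

7.858e-06


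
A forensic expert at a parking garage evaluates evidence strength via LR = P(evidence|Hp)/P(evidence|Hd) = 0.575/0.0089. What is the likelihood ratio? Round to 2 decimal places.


Likelihood ratio calculation:
LR = P(E|Hp) / P(E|Hd)
LR = 0.575 / 0.0089
LR = 64.61

64.61


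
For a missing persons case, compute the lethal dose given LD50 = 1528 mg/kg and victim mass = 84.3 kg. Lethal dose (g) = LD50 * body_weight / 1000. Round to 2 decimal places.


Lethal dose calculation:
Lethal dose = LD50 * body_weight / 1000
= 1528 * 84.3 / 1000
= 128810.4 / 1000
= 128.81 g

128.81


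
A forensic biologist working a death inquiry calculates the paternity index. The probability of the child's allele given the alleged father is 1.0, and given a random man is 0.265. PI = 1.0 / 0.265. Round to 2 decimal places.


Paternity Index calculation:
PI = P(allele|father) / P(allele|random)
PI = 1.0 / 0.265
PI = 3.77

3.77


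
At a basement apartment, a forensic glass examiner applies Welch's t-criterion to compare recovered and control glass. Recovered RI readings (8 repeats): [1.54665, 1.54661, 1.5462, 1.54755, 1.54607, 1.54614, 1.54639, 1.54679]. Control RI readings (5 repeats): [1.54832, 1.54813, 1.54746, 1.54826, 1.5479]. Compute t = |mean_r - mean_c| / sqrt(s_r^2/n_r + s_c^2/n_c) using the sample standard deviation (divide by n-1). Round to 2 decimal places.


Welch's t-criterion for glass RI comparison:
Recovered mean = sum / n_r = 12.3724 / 8 = 1.54655
Control mean = sum / n_c = 7.74007 / 5 = 1.548014
Recovered sample variance s_r^2 = 2.31114e-07
Control sample variance s_c^2 = 1.2188e-07
Welch SE (unpooled) = sqrt(s_r^2/n_r + s_c^2/n_c) = sqrt(2.88893e-08 + 2.4376e-08) = sqrt(5.32653e-08) = 0.000230793
|mean_r - mean_c| = 0.001464
t = 0.001464 / 0.000230793 = 6.34

6.34


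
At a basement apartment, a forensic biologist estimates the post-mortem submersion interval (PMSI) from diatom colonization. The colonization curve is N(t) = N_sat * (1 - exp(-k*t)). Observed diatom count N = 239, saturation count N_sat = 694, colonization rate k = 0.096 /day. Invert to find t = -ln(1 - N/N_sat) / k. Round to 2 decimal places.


PMSI from diatom colonization curve:
N / N_sat = 239 / 694 = 0.34438
1 - N/N_sat = 0.65562
ln(1 - N/N_sat) = -0.422174
t = -ln(1 - N/N_sat) / k = -(-0.422174) / 0.096 = 4.40 days

4.40


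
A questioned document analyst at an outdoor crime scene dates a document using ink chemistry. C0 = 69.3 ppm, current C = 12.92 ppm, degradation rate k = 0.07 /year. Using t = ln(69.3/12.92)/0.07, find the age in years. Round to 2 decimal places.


Document age estimation:
C0/C = 69.3 / 12.92 = 5.363777
ln(C0/C) = 1.679668
t = 1.679668 / 0.07 = 24.00 years

24.00


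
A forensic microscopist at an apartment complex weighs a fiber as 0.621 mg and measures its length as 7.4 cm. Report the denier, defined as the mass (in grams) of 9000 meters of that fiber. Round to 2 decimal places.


Denier calculation:
Mass in grams = 0.621 mg / 1000 = 0.000621 g
Length in meters = 7.4 cm / 100 = 0.074 m
Linear density = mass / length = 0.000621 / 0.074 = 0.00839189 g/m
Denier = (g/m) * 9000 = 0.00839189 * 9000 = 75.53

75.53


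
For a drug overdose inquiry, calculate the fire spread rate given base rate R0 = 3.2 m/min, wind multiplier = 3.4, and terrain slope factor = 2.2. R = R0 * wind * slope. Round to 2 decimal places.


Fire spread rate calculation:
R = R0 * wind_factor * slope_factor
= 3.2 * 3.4 * 2.2
= 10.88 * 2.2
= 23.94 m/min

23.94


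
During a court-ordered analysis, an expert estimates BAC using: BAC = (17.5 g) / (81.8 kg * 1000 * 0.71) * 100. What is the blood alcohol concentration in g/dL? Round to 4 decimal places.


Applying the Widmark formula:
BAC = (dose_g / (body_wt * 1000 * r)) * 100
Denominator = 81.8 * 1000 * 0.71 = 58078
BAC = (17.5 / 58078) * 100
BAC = 0.0301 g/dL

0.0301


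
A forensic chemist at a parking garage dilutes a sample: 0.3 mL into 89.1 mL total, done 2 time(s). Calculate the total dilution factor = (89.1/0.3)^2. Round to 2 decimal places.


Dilution factor calculation:
Single dilution = V_total / V_sample = 89.1 / 0.3 ≈ 297
Number of dilutions = 2
Total DF = (89.1 / 0.3)^2 (full precision, rounded at the end) = 88209.00

88209.00


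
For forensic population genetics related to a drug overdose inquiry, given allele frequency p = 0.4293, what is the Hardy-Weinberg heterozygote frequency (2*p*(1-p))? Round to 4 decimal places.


Hardy-Weinberg heterozygote frequency:
q = 1 - p = 1 - 0.4293 = 0.5707
2pq = 2 * 0.4293 * 0.5707 = 0.4900

0.4900


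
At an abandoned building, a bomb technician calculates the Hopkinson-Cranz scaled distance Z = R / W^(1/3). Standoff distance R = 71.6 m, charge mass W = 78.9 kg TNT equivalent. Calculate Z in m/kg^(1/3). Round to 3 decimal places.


Scaled distance calculation:
W^(1/3) = 78.9^(1/3) = 4.289029
Z = R / W^(1/3) = 71.6 / 4.289029
Z = 16.694 m/kg^(1/3)

16.694


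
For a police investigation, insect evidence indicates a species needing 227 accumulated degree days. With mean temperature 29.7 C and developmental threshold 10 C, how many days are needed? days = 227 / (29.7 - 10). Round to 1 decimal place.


Insect development time:
Effective temperature = avg_temp - T_base = 29.7 - 10 = 19.7 C
Days = ADD / effective_temp = 227 / 19.7 = 11.5 days

11.5


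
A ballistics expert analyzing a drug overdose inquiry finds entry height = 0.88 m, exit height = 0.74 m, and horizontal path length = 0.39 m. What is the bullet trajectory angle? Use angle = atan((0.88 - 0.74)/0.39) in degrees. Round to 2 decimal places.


Bullet trajectory angle:
Height difference = 0.88 - 0.74 = 0.14 m
angle = atan(0.14 / 0.39)
angle = atan(0.358974)
angle = 19.75 degrees

19.75


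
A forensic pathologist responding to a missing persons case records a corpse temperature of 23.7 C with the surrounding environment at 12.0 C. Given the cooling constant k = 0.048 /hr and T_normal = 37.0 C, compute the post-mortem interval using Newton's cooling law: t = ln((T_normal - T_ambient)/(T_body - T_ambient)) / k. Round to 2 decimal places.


Using Newton's law of cooling:
t = ln((T_normal - T_ambient) / (T_body - T_ambient)) / k
T_normal - T_ambient = 25.0
T_body - T_ambient = 11.7
Ratio = 2.136752
ln(ratio) = 0.759287
t = 0.759287 / 0.048 = 15.82 hours

15.82


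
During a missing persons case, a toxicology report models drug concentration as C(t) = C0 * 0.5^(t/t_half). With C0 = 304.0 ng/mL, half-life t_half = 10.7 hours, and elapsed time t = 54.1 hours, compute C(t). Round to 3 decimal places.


Drug concentration decay:
Number of half-lives = t / t_half = 54.1 / 10.7 = 5.056075
Decay factor = 0.5^5.056075 = 0.03005867
C(t) = 304.0 * 0.03005867 = 9.138 ng/mL

9.138


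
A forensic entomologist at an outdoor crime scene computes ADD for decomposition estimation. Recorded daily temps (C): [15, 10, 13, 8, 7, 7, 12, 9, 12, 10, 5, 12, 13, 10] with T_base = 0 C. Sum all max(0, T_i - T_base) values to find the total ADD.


Computing ADD day by day:
Day 1: max(0, 15 - 0) = 15
Day 2: max(0, 10 - 0) = 10
Day 3: max(0, 13 - 0) = 13
Day 4: max(0, 8 - 0) = 8
Day 5: max(0, 7 - 0) = 7
Day 6: max(0, 7 - 0) = 7
Day 7: max(0, 12 - 0) = 12
Day 8: max(0, 9 - 0) = 9
Day 9: max(0, 12 - 0) = 12
Day 10: max(0, 10 - 0) = 10
Day 11: max(0, 5 - 0) = 5
Day 12: max(0, 12 - 0) = 12
Day 13: max(0, 13 - 0) = 13
Day 14: max(0, 10 - 0) = 10
Total ADD = 143

143


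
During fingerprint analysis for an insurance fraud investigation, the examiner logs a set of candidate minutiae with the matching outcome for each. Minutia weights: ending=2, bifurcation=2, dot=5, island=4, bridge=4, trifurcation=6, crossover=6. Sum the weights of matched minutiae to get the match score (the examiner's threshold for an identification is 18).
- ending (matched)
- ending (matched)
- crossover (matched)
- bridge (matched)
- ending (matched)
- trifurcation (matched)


Weighted minutiae match score:
  ending: matched, +2 (running total 2)
  ending: matched, +2 (running total 4)
  crossover: matched, +6 (running total 10)
  bridge: matched, +4 (running total 14)
  ending: matched, +2 (running total 16)
  trifurcation: matched, +6 (running total 22)
Total score = 22
Threshold = 18; verdict = identification

22


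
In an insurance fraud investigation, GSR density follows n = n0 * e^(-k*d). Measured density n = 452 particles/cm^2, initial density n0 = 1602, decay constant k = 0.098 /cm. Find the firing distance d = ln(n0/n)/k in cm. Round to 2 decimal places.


GSR distance calculation:
n0/n = 1602 / 452 = 3.544248
ln(n0/n) = 1.265326
d = 1.265326 / 0.098 = 12.91 cm

12.91


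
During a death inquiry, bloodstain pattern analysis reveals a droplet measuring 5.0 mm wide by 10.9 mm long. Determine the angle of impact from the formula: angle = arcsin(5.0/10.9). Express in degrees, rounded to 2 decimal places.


Blood spatter impact angle calculation:
width / length = 5.0 / 10.9 = 0.458716
angle = arcsin(0.458716)
angle = 27.30 degrees

27.30


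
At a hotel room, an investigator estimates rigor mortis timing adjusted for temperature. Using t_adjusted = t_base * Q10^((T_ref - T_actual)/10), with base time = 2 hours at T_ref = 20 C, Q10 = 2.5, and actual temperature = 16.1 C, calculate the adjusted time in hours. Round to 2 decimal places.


Rigor mortis time adjustment:
Exponent = (T_ref - T_actual) / 10 = (20 - 16.1) / 10 = 0.39
Q10 factor = 2.5^0.39 = 1.42954
t_adjusted = 2 * 1.42954 = 2.86 hours

2.86


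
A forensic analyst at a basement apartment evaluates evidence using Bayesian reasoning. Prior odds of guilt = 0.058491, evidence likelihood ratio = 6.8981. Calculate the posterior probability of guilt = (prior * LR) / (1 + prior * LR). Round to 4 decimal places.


Bayesian evidence evaluation:
Posterior odds = prior_odds * LR = 0.058491 * 6.8981 = 0.4034768
Posterior probability = posterior_odds / (1 + posterior_odds)
= 0.4034768 / (1 + 0.4034768)
= 0.4034768 / 1.4034768
= 0.2875

0.2875


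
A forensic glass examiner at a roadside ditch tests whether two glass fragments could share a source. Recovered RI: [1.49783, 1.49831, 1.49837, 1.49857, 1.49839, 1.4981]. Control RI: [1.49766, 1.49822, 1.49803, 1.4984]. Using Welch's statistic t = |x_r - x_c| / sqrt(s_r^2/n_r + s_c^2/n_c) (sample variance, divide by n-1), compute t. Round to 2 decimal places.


Welch's t-criterion for glass RI comparison:
Recovered mean = sum / n_r = 8.98957 / 6 = 1.4982617
Control mean = sum / n_c = 5.99231 / 4 = 1.4980775
Recovered sample variance s_r^2 = 6.76167e-08
Control sample variance s_c^2 = 1.00292e-07
Welch SE (unpooled) = sqrt(s_r^2/n_r + s_c^2/n_c) = sqrt(1.12694e-08 + 2.50729e-08) = sqrt(3.63423e-08) = 0.000190637
|mean_r - mean_c| = 0.000184167
t = 0.000184167 / 0.000190637 = 0.97

0.97
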